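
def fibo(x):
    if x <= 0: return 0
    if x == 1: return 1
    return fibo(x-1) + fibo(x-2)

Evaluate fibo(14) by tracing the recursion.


Computing fibo(14) bottom-up:
fibo(0) = 0
fibo(1) = 1
fibo(2) = fibo(1) + fibo(0) = 1 + 0 = 1
fibo(3) = fibo(2) + fibo(1) = 1 + 1 = 2
fibo(4) = fibo(3) + fibo(2) = 2 + 1 = 3
fibo(5) = fibo(4) + fibo(3) = 3 + 2 = 5
fibo(6) = fibo(5) + fibo(4) = 5 + 3 = 8
fibo(7) = fibo(6) + fibo(5) = 8 + 5 = 13
fibo(8) = fibo(7) + fibo(6) = 13 + 8 = 21
fibo(9) = fibo(8) + fibo(7) = 21 + 13 = 34
fibo(10) = fibo(9) + fibo(8) = 34 + 21 = 55
fibo(11) = fibo(10) + fibo(9) = 55 + 34 = 89
fibo(12) = fibo(11) + fibo(10) = 89 + 55 = 144
fibo(13) = fibo(12) + fibo(11) = 144 + 89 = 233
fibo(14) = fibo(13) + fibo(12) = 233 + 144 = 377

377


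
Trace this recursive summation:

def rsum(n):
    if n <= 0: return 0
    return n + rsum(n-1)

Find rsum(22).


rsum(22)
= 22 + 21 + 20 + 19 + 18 + 17 + 16 + 15 + 14 + 13 + 12 + 11 + 10 + 9 + 8 + 7 + 6 + 5 + 4 + 3 + 2 + 1 + rsum(0)
= 22 + 21 + 20 + 19 + 18 + 17 + 16 + 15 + 14 + 13 + 12 + 11 + 10 + 9 + 8 + 7 + 6 + 5 + 4 + 3 + 2 + 1 + 0
= 253

253


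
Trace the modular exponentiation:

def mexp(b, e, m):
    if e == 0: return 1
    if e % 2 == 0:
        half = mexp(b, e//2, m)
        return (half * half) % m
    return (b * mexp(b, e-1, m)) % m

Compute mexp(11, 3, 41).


mexp(11, 3, 41): e is odd, compute mexp(11, 2, 41)
  mexp(11, 2, 41): e is even, compute mexp(11, 1, 41)
    mexp(11, 1, 41): e is odd, compute mexp(11, 0, 41)
      mexp(11, 0, 41) = 1
    (11 * 1) % 41 = 11
  half=11, (11*11) % 41 = 39
(11 * 39) % 41 = 19

19


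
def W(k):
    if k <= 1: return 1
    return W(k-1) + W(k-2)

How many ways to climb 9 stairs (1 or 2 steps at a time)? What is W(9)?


Building up from base cases:
W(0) = 1
W(1) = 1
W(2) = W(1) + W(0) = 1 + 1 = 2
W(3) = W(2) + W(1) = 2 + 1 = 3
W(4) = W(3) + W(2) = 3 + 2 = 5
W(5) = W(4) + W(3) = 5 + 3 = 8
W(6) = W(5) + W(4) = 8 + 5 = 13
W(7) = W(6) + W(5) = 13 + 8 = 21
W(8) = W(7) + W(6) = 21 + 13 = 34
W(9) = W(8) + W(7) = 34 + 21 = 55

55


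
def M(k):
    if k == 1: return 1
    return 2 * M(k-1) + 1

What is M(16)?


M(16) = 2 * M(15) + 1
M(15) = 2 * M(14) + 1
M(14) = 2 * M(13) + 1
M(13) = 2 * M(12) + 1
M(12) = 2 * M(11) + 1
M(11) = 2 * M(10) + 1
M(10) = 2 * M(9) + 1
M(9) = 2 * M(8) + 1
M(8) = 2 * M(7) + 1
M(7) = 2 * M(6) + 1
M(6) = 2 * M(5) + 1
M(5) = 2 * M(4) + 1
M(4) = 2 * M(3) + 1
M(3) = 2 * M(2) + 1
M(2) = 2 * M(1) + 1
M(1) = 1  (base case)
M(2) = 2 * 1 + 1 = 3
M(3) = 2 * 3 + 1 = 7
M(4) = 2 * 7 + 1 = 15
M(5) = 2 * 15 + 1 = 31
M(6) = 2 * 31 + 1 = 63
M(7) = 2 * 63 + 1 = 127
M(8) = 2 * 127 + 1 = 255
M(9) = 2 * 255 + 1 = 511
M(10) = 2 * 511 + 1 = 1023
M(11) = 2 * 1023 + 1 = 2047
M(12) = 2 * 2047 + 1 = 4095
M(13) = 2 * 4095 + 1 = 8191
M(14) = 2 * 8191 + 1 = 16383
M(15) = 2 * 16383 + 1 = 32767
M(16) = 2 * 32767 + 1 = 65535

65535


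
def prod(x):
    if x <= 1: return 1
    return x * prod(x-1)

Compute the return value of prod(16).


prod(16)
= 16 * prod(15)
= 16 * 15 * prod(14)
= 16 * 15 * 14 * prod(13)
= 16 * 15 * 14 * 13 * prod(12)
= 16 * 15 * 14 * 13 * 12 * prod(11)
= 16 * 15 * 14 * 13 * 12 * 11 * prod(10)
= 16 * 15 * 14 * 13 * 12 * 11 * 10 * prod(9)
= 16 * 15 * 14 * 13 * 12 * 11 * 10 * 9 * prod(8)
= 16 * 15 * 14 * 13 * 12 * 11 * 10 * 9 * 8 * prod(7)
= 16 * 15 * 14 * 13 * 12 * 11 * 10 * 9 * 8 * 7 * prod(6)
= 16 * 15 * 14 * 13 * 12 * 11 * 10 * 9 * 8 * 7 * 6 * prod(5)
= 16 * 15 * 14 * 13 * 12 * 11 * 10 * 9 * 8 * 7 * 6 * 5 * prod(4)
= 16 * 15 * 14 * 13 * 12 * 11 * 10 * 9 * 8 * 7 * 6 * 5 * 4 * prod(3)
= 16 * 15 * 14 * 13 * 12 * 11 * 10 * 9 * 8 * 7 * 6 * 5 * 4 * 3 * prod(2)
= 16 * 15 * 14 * 13 * 12 * 11 * 10 * 9 * 8 * 7 * 6 * 5 * 4 * 3 * 2 * prod(1)
= 16 * 15 * 14 * 13 * 12 * 11 * 10 * 9 * 8 * 7 * 6 * 5 * 4 * 3 * 2 * 1
= 20922789888000

20922789888000


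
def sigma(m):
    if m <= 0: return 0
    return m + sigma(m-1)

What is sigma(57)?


sigma(57)
= 57 + 56 + 55 + 54 + 53 + 52 + 51 + 50 + 49 + 48 + 47 + 46 + 45 + 44 + 43 + 42 + 41 + 40 + 39 + 38 + 37 + 36 + 35 + 34 + 33 + 32 + 31 + 30 + 29 + 28 + 27 + 26 + 25 + 24 + 23 + 22 + 21 + 20 + 19 + 18 + 17 + 16 + 15 + 14 + 13 + 12 + 11 + 10 + 9 + 8 + 7 + 6 + 5 + 4 + 3 + 2 + 1 + sigma(0)
= 57 + 56 + 55 + 54 + 53 + 52 + 51 + 50 + 49 + 48 + 47 + 46 + 45 + 44 + 43 + 42 + 41 + 40 + 39 + 38 + 37 + 36 + 35 + 34 + 33 + 32 + 31 + 30 + 29 + 28 + 27 + 26 + 25 + 24 + 23 + 22 + 21 + 20 + 19 + 18 + 17 + 16 + 15 + 14 + 13 + 12 + 11 + 10 + 9 + 8 + 7 + 6 + 5 + 4 + 3 + 2 + 1 + 0
= 1653

1653


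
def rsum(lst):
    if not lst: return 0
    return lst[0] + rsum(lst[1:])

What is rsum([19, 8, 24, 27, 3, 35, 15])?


rsum([19, 8, 24, 27, 3, 35, 15]) = 19 + rsum([8, 24, 27, 3, 35, 15])
rsum([8, 24, 27, 3, 35, 15]) = 8 + rsum([24, 27, 3, 35, 15])
rsum([24, 27, 3, 35, 15]) = 24 + rsum([27, 3, 35, 15])
rsum([27, 3, 35, 15]) = 27 + rsum([3, 35, 15])
rsum([3, 35, 15]) = 3 + rsum([35, 15])
rsum([35, 15]) = 35 + rsum([15])
rsum([15]) = 15 + rsum([])
rsum([]) = 0  (base case)
Total: 19 + 8 + 24 + 27 + 3 + 35 + 15 + 0 = 131

131


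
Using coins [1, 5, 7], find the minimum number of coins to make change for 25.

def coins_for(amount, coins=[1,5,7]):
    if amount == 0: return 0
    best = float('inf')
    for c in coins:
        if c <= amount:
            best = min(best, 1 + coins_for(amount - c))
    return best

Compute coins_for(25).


Building up with DP:
coins_for(0) = 0
coins_for(1) = min(1+coins_for(0)=1+0=1) = 1
coins_for(2) = min(1+coins_for(1)=1+1=2) = 2
coins_for(3) = min(1+coins_for(2)=1+2=3) = 3
coins_for(4) = min(1+coins_for(3)=1+3=4) = 4
coins_for(5) = min(1+coins_for(4)=1+4=5, 1+coins_for(0)=1+0=1) = 1
coins_for(6) = min(1+coins_for(5)=1+1=2, 1+coins_for(1)=1+1=2) = 2
coins_for(7) = min(1+coins_for(6)=1+2=3, 1+coins_for(2)=1+2=3, 1+coins_for(0)=1+0=1) = 1
coins_for(8) = min(1+coins_for(7)=1+1=2, 1+coins_for(3)=1+3=4, 1+coins_for(1)=1+1=2) = 2
coins_for(9) = min(1+coins_for(8)=1+2=3, 1+coins_for(4)=1+4=5, 1+coins_for(2)=1+2=3) = 3
coins_for(10) = min(1+coins_for(9)=1+3=4, 1+coins_for(5)=1+1=2, 1+coins_for(3)=1+3=4) = 2
coins_for(11) = min(1+coins_for(10)=1+2=3, 1+coins_for(6)=1+2=3, 1+coins_for(4)=1+4=5) = 3
coins_for(12) = min(1+coins_for(11)=1+3=4, 1+coins_for(7)=1+1=2, 1+coins_for(5)=1+1=2) = 2
coins_for(13) = min(1+coins_for(12)=1+2=3, 1+coins_for(8)=1+2=3, 1+coins_for(6)=1+2=3) = 3
coins_for(14) = min(1+coins_for(13)=1+3=4, 1+coins_for(9)=1+3=4, 1+coins_for(7)=1+1=2) = 2
coins_for(15) = min(1+coins_for(14)=1+2=3, 1+coins_for(10)=1+2=3, 1+coins_for(8)=1+2=3) = 3
coins_for(16) = min(1+coins_for(15)=1+3=4, 1+coins_for(11)=1+3=4, 1+coins_for(9)=1+3=4) = 4
coins_for(17) = min(1+coins_for(16)=1+4=5, 1+coins_for(12)=1+2=3, 1+coins_for(10)=1+2=3) = 3
coins_for(18) = min(1+coins_for(17)=1+3=4, 1+coins_for(13)=1+3=4, 1+coins_for(11)=1+3=4) = 4
coins_for(19) = min(1+coins_for(18)=1+4=5, 1+coins_for(14)=1+2=3, 1+coins_for(12)=1+2=3) = 3
coins_for(20) = min(1+coins_for(19)=1+3=4, 1+coins_for(15)=1+3=4, 1+coins_for(13)=1+3=4) = 4
coins_for(21) = min(1+coins_for(20)=1+4=5, 1+coins_for(16)=1+4=5, 1+coins_for(14)=1+2=3) = 3
coins_for(22) = min(1+coins_for(21)=1+3=4, 1+coins_for(17)=1+3=4, 1+coins_for(15)=1+3=4) = 4
coins_for(23) = min(1+coins_for(22)=1+4=5, 1+coins_for(18)=1+4=5, 1+coins_for(16)=1+4=5) = 5
coins_for(24) = min(1+coins_for(23)=1+5=6, 1+coins_for(19)=1+3=4, 1+coins_for(17)=1+3=4) = 4
coins_for(25) = min(1+coins_for(24)=1+4=5, 1+coins_for(20)=1+4=5, 1+coins_for(18)=1+4=5) = 5

5


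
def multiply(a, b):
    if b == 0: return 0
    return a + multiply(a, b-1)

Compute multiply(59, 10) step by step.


multiply(59, 10) = 59 + multiply(59, 9)
multiply(59, 9) = 59 + multiply(59, 8)
multiply(59, 8) = 59 + multiply(59, 7)
multiply(59, 7) = 59 + multiply(59, 6)
multiply(59, 6) = 59 + multiply(59, 5)
multiply(59, 5) = 59 + multiply(59, 4)
multiply(59, 4) = 59 + multiply(59, 3)
multiply(59, 3) = 59 + multiply(59, 2)
multiply(59, 2) = 59 + multiply(59, 1)
multiply(59, 1) = 59 + multiply(59, 0)
multiply(59, 0) = 0  (base case)
Total: 59 + 59 + 59 + 59 + 59 + 59 + 59 + 59 + 59 + 59 + 0 = 590

590


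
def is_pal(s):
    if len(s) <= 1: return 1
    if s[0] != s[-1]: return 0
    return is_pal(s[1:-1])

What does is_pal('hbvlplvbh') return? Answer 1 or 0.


is_pal('hbvlplvbh'): s[0]='h' == s[-1]='h' -> check is_pal('bvlplvb')
is_pal('bvlplvb'): s[0]='b' == s[-1]='b' -> check is_pal('vlplv')
is_pal('vlplv'): s[0]='v' == s[-1]='v' -> check is_pal('lpl')
is_pal('lpl'): s[0]='l' == s[-1]='l' -> check is_pal('p')
is_pal('p'): len <= 1 -> return 1  (base case)
Result: 1 (palindrome)

1


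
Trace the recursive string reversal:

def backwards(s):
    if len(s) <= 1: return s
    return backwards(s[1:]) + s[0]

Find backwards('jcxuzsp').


backwards('jcxuzsp') = backwards('cxuzsp') + 'j'
backwards('cxuzsp') = backwards('xuzsp') + 'c'
backwards('xuzsp') = backwards('uzsp') + 'x'
backwards('uzsp') = backwards('zsp') + 'u'
backwards('zsp') = backwards('sp') + 'z'
backwards('sp') = backwards('p') + 's'
backwards('p') = 'p'  (base case)
Concatenating: 'p' + 's' + 'z' + 'u' + 'x' + 'c' + 'j' = 'pszuxcj'

pszuxcj


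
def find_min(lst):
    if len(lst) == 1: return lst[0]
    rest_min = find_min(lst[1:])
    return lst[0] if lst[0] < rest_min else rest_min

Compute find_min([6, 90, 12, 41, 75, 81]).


find_min([6, 90, 12, 41, 75, 81]): compare 6 with find_min([90, 12, 41, 75, 81])
find_min([90, 12, 41, 75, 81]): compare 90 with find_min([12, 41, 75, 81])
find_min([12, 41, 75, 81]): compare 12 with find_min([41, 75, 81])
find_min([41, 75, 81]): compare 41 with find_min([75, 81])
find_min([75, 81]): compare 75 with find_min([81])
find_min([81]) = 81  (base case)
Compare 75 with 81 -> 75
Compare 41 with 75 -> 41
Compare 12 with 41 -> 12
Compare 90 with 12 -> 12
Compare 6 with 12 -> 6

6


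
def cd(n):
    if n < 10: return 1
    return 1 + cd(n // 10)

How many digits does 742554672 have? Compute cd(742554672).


cd(742554672) = 1 + cd(74255467)
cd(74255467) = 1 + cd(7425546)
cd(7425546) = 1 + cd(742554)
cd(742554) = 1 + cd(74255)
cd(74255) = 1 + cd(7425)
cd(7425) = 1 + cd(742)
cd(742) = 1 + cd(74)
cd(74) = 1 + cd(7)
cd(7) = 1  (base case: 7 < 10)
Unwinding: 1 + 1 + 1 + 1 + 1 + 1 + 1 + 1 + 1 = 9

9


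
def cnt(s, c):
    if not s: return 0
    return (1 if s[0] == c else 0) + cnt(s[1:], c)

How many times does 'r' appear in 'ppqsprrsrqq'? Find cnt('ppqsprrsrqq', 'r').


s[0]='p' != 'r' -> 0
s[0]='p' != 'r' -> 0
s[0]='q' != 'r' -> 0
s[0]='s' != 'r' -> 0
s[0]='p' != 'r' -> 0
s[0]='r' == 'r' -> 1
s[0]='r' == 'r' -> 1
s[0]='s' != 'r' -> 0
s[0]='r' == 'r' -> 1
s[0]='q' != 'r' -> 0
s[0]='q' != 'r' -> 0
Sum: 0 + 0 + 0 + 0 + 0 + 1 + 1 + 0 + 1 + 0 + 0 = 3

3


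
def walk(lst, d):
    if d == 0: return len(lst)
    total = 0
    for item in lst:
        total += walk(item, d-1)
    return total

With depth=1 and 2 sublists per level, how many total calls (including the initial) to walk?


At depth 0 (root): 1 call
At depth 1: each of 1 parents calls walk on 2 children = 2 calls
Total: 1 + 2 = 3

3


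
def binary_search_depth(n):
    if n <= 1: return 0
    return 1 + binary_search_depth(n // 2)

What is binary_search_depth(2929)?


2929 / 2 = 1464
1464 / 2 = 732
732 / 2 = 366
366 / 2 = 183
183 / 2 = 91
91 / 2 = 45
45 / 2 = 22
22 / 2 = 11
11 / 2 = 5
5 / 2 = 2
2 / 2 = 1
Reached 1 after 11 halvings

11


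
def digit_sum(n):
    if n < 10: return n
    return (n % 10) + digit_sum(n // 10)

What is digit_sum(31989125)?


digit_sum(31989125) = 5 + digit_sum(3198912)
digit_sum(3198912) = 2 + digit_sum(319891)
digit_sum(319891) = 1 + digit_sum(31989)
digit_sum(31989) = 9 + digit_sum(3198)
digit_sum(3198) = 8 + digit_sum(319)
digit_sum(319) = 9 + digit_sum(31)
digit_sum(31) = 1 + digit_sum(3)
digit_sum(3) = 3  (base case)
Total: 5 + 2 + 1 + 9 + 8 + 9 + 1 + 3 = 38

38


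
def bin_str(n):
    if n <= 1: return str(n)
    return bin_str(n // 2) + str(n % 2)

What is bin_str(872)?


bin_str(872) = bin_str(436) + '0'
bin_str(436) = bin_str(218) + '0'
bin_str(218) = bin_str(109) + '0'
bin_str(109) = bin_str(54) + '1'
bin_str(54) = bin_str(27) + '0'
bin_str(27) = bin_str(13) + '1'
bin_str(13) = bin_str(6) + '1'
bin_str(6) = bin_str(3) + '0'
bin_str(3) = bin_str(1) + '1'
bin_str(1) = '1'  (base case)
Concatenating: '1' + '1' + '0' + '1' + '1' + '0' + '1' + '0' + '0' + '0' = '1101101000'

1101101000


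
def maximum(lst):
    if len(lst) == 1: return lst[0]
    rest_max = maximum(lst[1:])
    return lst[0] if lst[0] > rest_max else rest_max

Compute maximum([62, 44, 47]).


maximum([62, 44, 47]): compare 62 with maximum([44, 47])
maximum([44, 47]): compare 44 with maximum([47])
maximum([47]) = 47  (base case)
Compare 44 with 47 -> 47
Compare 62 with 47 -> 62

62


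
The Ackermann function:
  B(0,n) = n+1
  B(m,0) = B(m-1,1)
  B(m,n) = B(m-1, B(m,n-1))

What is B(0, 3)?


B(0, 3) = 4
Result: B(0, 3) = 4

4


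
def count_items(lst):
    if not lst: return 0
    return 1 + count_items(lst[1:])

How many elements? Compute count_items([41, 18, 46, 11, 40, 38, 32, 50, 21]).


count_items([41, 18, 46, 11, 40, 38, 32, 50, 21]) = 1 + count_items([18, 46, 11, 40, 38, 32, 50, 21])
count_items([18, 46, 11, 40, 38, 32, 50, 21]) = 1 + count_items([46, 11, 40, 38, 32, 50, 21])
count_items([46, 11, 40, 38, 32, 50, 21]) = 1 + count_items([11, 40, 38, 32, 50, 21])
count_items([11, 40, 38, 32, 50, 21]) = 1 + count_items([40, 38, 32, 50, 21])
count_items([40, 38, 32, 50, 21]) = 1 + count_items([38, 32, 50, 21])
count_items([38, 32, 50, 21]) = 1 + count_items([32, 50, 21])
count_items([32, 50, 21]) = 1 + count_items([50, 21])
count_items([50, 21]) = 1 + count_items([21])
count_items([21]) = 1 + count_items([])
count_items([]) = 0  (base case)
Unwinding: 1 + 1 + 1 + 1 + 1 + 1 + 1 + 1 + 1 + 0 = 9

9


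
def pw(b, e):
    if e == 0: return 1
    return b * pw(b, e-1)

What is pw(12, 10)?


pw(12, 10)
= 12 * pw(12, 9)
= 12 * 12 * pw(12, 8)
= 12 * 12 * 12 * pw(12, 7)
= 12 * 12 * 12 * 12 * pw(12, 6)
= 12 * 12 * 12 * 12 * 12 * pw(12, 5)
= 12 * 12 * 12 * 12 * 12 * 12 * pw(12, 4)
= 12 * 12 * 12 * 12 * 12 * 12 * 12 * pw(12, 3)
= 12 * 12 * 12 * 12 * 12 * 12 * 12 * 12 * pw(12, 2)
= 12 * 12 * 12 * 12 * 12 * 12 * 12 * 12 * 12 * pw(12, 1)
= 12 * 12 * 12 * 12 * 12 * 12 * 12 * 12 * 12 * 12 * pw(12, 0)
= 12 * 12 * 12 * 12 * 12 * 12 * 12 * 12 * 12 * 12 * 1
= 61917364224

61917364224


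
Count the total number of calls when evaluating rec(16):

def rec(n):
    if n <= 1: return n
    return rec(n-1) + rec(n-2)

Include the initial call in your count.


Let C(n) = total calls for rec(n)
C(0) = 1, C(1) = 1
C(2) = 1 + C(1) + C(0) = 1 + 1 + 1 = 3
C(3) = 1 + C(2) + C(1) = 1 + 3 + 1 = 5
C(4) = 1 + C(3) + C(2) = 1 + 5 + 3 = 9
C(5) = 1 + C(4) + C(3) = 1 + 9 + 5 = 15
C(6) = 1 + C(5) + C(4) = 1 + 15 + 9 = 25
C(7) = 1 + C(6) + C(5) = 1 + 25 + 15 = 41
C(8) = 1 + C(7) + C(6) = 1 + 41 + 25 = 67
C(9) = 1 + C(8) + C(7) = 1 + 67 + 41 = 109
C(10) = 1 + C(9) + C(8) = 1 + 109 + 67 = 177
C(11) = 1 + C(10) + C(9) = 1 + 177 + 109 = 287
C(12) = 1 + C(11) + C(10) = 1 + 287 + 177 = 465
C(13) = 1 + C(12) + C(11) = 1 + 465 + 287 = 753
C(14) = 1 + C(13) + C(12) = 1 + 753 + 465 = 1219
C(15) = 1 + C(14) + C(13) = 1 + 1219 + 753 = 1973
C(16) = 1 + C(15) + C(14) = 1 + 1973 + 1219 = 3193

3193


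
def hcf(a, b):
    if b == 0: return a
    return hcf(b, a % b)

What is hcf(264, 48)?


hcf(264, 48) = hcf(48, 24)
hcf(48, 24) = hcf(24, 0)
hcf(24, 0) = 24  (base case)

24


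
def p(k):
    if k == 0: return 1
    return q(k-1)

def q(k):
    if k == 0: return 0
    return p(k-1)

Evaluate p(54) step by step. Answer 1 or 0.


p(54) = q(53)
q(53) = p(52)
p(52) = q(51)
q(51) = p(50)
p(50) = q(49)
q(49) = p(48)
p(48) = q(47)
q(47) = p(46)
p(46) = q(45)
q(45) = p(44)
p(44) = q(43)
q(43) = p(42)
p(42) = q(41)
q(41) = p(40)
p(40) = q(39)
q(39) = p(38)
p(38) = q(37)
q(37) = p(36)
p(36) = q(35)
q(35) = p(34)
p(34) = q(33)
q(33) = p(32)
p(32) = q(31)
q(31) = p(30)
p(30) = q(29)
q(29) = p(28)
p(28) = q(27)
q(27) = p(26)
p(26) = q(25)
q(25) = p(24)
p(24) = q(23)
q(23) = p(22)
p(22) = q(21)
q(21) = p(20)
p(20) = q(19)
q(19) = p(18)
p(18) = q(17)
q(17) = p(16)
p(16) = q(15)
q(15) = p(14)
p(14) = q(13)
q(13) = p(12)
p(12) = q(11)
q(11) = p(10)
p(10) = q(9)
q(9) = p(8)
p(8) = q(7)
q(7) = p(6)
p(6) = q(5)
q(5) = p(4)
p(4) = q(3)
q(3) = p(2)
p(2) = q(1)
q(1) = p(0)
p(0) = 1  (base case)
Result: 1

1


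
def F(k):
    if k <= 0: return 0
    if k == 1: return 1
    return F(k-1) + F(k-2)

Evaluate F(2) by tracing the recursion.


Computing F(2) bottom-up:
F(0) = 0
F(1) = 1
F(2) = F(1) + F(0) = 1 + 0 = 1

1


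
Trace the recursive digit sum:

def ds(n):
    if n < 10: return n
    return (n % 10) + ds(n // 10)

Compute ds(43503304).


ds(43503304) = 4 + ds(4350330)
ds(4350330) = 0 + ds(435033)
ds(435033) = 3 + ds(43503)
ds(43503) = 3 + ds(4350)
ds(4350) = 0 + ds(435)
ds(435) = 5 + ds(43)
ds(43) = 3 + ds(4)
ds(4) = 4  (base case)
Total: 4 + 0 + 3 + 3 + 0 + 5 + 3 + 4 = 22

22


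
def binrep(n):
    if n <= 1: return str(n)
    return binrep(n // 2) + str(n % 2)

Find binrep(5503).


binrep(5503) = binrep(2751) + '1'
binrep(2751) = binrep(1375) + '1'
binrep(1375) = binrep(687) + '1'
binrep(687) = binrep(343) + '1'
binrep(343) = binrep(171) + '1'
binrep(171) = binrep(85) + '1'
binrep(85) = binrep(42) + '1'
binrep(42) = binrep(21) + '0'
binrep(21) = binrep(10) + '1'
binrep(10) = binrep(5) + '0'
binrep(5) = binrep(2) + '1'
binrep(2) = binrep(1) + '0'
binrep(1) = '1'  (base case)
Concatenating: '1' + '0' + '1' + '0' + '1' + '0' + '1' + '1' + '1' + '1' + '1' + '1' + '1' = '1010101111111'

1010101111111


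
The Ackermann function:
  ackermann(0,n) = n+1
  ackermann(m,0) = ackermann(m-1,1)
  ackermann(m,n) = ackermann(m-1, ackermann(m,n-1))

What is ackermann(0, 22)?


ackermann(0, 22) = 23
Result: ackermann(0, 22) = 23

23


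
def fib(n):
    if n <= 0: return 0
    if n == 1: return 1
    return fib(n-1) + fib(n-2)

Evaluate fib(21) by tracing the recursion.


Computing fib(21) bottom-up:
fib(0) = 0
fib(1) = 1
fib(2) = fib(1) + fib(0) = 1 + 0 = 1
fib(3) = fib(2) + fib(1) = 1 + 1 = 2
fib(4) = fib(3) + fib(2) = 2 + 1 = 3
fib(5) = fib(4) + fib(3) = 3 + 2 = 5
fib(6) = fib(5) + fib(4) = 5 + 3 = 8
fib(7) = fib(6) + fib(5) = 8 + 5 = 13
fib(8) = fib(7) + fib(6) = 13 + 8 = 21
fib(9) = fib(8) + fib(7) = 21 + 13 = 34
fib(10) = fib(9) + fib(8) = 34 + 21 = 55
fib(11) = fib(10) + fib(9) = 55 + 34 = 89
fib(12) = fib(11) + fib(10) = 89 + 55 = 144
fib(13) = fib(12) + fib(11) = 144 + 89 = 233
fib(14) = fib(13) + fib(12) = 233 + 144 = 377
fib(15) = fib(14) + fib(13) = 377 + 233 = 610
fib(16) = fib(15) + fib(14) = 610 + 377 = 987
fib(17) = fib(16) + fib(15) = 987 + 610 = 1597
fib(18) = fib(17) + fib(16) = 1597 + 987 = 2584
fib(19) = fib(18) + fib(17) = 2584 + 1597 = 4181
fib(20) = fib(19) + fib(18) = 4181 + 2584 = 6765
fib(21) = fib(20) + fib(19) = 6765 + 4181 = 10946

10946


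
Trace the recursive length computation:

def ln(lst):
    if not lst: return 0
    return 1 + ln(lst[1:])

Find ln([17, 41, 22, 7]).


ln([17, 41, 22, 7]) = 1 + ln([41, 22, 7])
ln([41, 22, 7]) = 1 + ln([22, 7])
ln([22, 7]) = 1 + ln([7])
ln([7]) = 1 + ln([])
ln([]) = 0  (base case)
Unwinding: 1 + 1 + 1 + 1 + 0 = 4

4


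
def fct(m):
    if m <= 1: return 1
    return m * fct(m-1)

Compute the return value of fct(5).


fct(5)
= 5 * fct(4)
= 5 * 4 * fct(3)
= 5 * 4 * 3 * fct(2)
= 5 * 4 * 3 * 2 * fct(1)
= 5 * 4 * 3 * 2 * 1
= 120

120


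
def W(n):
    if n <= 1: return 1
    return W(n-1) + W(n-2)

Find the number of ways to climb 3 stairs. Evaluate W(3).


Building up from base cases:
W(0) = 1
W(1) = 1
W(2) = W(1) + W(0) = 1 + 1 = 2
W(3) = W(2) + W(1) = 2 + 1 = 3

3


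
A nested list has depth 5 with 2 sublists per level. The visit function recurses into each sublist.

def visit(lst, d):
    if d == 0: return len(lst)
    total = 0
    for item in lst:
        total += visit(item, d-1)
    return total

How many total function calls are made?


At depth 0 (root): 1 call
At depth 1: each of 1 parents calls visit on 2 children = 2 calls
At depth 2: each of 2 parents calls visit on 2 children = 4 calls
At depth 3: each of 4 parents calls visit on 2 children = 8 calls
At depth 4: each of 8 parents calls visit on 2 children = 16 calls
At depth 5: each of 16 parents calls visit on 2 children = 32 calls
Total: 1 + 2 + 4 + 8 + 16 + 32 = 63

63


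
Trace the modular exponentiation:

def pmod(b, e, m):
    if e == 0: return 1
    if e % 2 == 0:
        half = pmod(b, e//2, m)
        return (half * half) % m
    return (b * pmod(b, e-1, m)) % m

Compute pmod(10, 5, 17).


pmod(10, 5, 17): e is odd, compute pmod(10, 4, 17)
  pmod(10, 4, 17): e is even, compute pmod(10, 2, 17)
    pmod(10, 2, 17): e is even, compute pmod(10, 1, 17)
      pmod(10, 1, 17): e is odd, compute pmod(10, 0, 17)
        pmod(10, 0, 17) = 1
      (10 * 1) % 17 = 10
    half=10, (10*10) % 17 = 15
  half=15, (15*15) % 17 = 4
(10 * 4) % 17 = 6

6


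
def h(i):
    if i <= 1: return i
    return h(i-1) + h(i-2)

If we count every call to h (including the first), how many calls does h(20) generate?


Let C(n) = total calls for h(n)
C(0) = 1, C(1) = 1
C(2) = 1 + C(1) + C(0) = 1 + 1 + 1 = 3
C(3) = 1 + C(2) + C(1) = 1 + 3 + 1 = 5
C(4) = 1 + C(3) + C(2) = 1 + 5 + 3 = 9
C(5) = 1 + C(4) + C(3) = 1 + 9 + 5 = 15
C(6) = 1 + C(5) + C(4) = 1 + 15 + 9 = 25
C(7) = 1 + C(6) + C(5) = 1 + 25 + 15 = 41
C(8) = 1 + C(7) + C(6) = 1 + 41 + 25 = 67
C(9) = 1 + C(8) + C(7) = 1 + 67 + 41 = 109
C(10) = 1 + C(9) + C(8) = 1 + 109 + 67 = 177
C(11) = 1 + C(10) + C(9) = 1 + 177 + 109 = 287
C(12) = 1 + C(11) + C(10) = 1 + 287 + 177 = 465
C(13) = 1 + C(12) + C(11) = 1 + 465 + 287 = 753
C(14) = 1 + C(13) + C(12) = 1 + 753 + 465 = 1219
C(15) = 1 + C(14) + C(13) = 1 + 1219 + 753 = 1973
C(16) = 1 + C(15) + C(14) = 1 + 1973 + 1219 = 3193
C(17) = 1 + C(16) + C(15) = 1 + 3193 + 1973 = 5167
C(18) = 1 + C(17) + C(16) = 1 + 5167 + 3193 = 8361
C(19) = 1 + C(18) + C(17) = 1 + 8361 + 5167 = 13529
C(20) = 1 + C(19) + C(18) = 1 + 13529 + 8361 = 21891

21891


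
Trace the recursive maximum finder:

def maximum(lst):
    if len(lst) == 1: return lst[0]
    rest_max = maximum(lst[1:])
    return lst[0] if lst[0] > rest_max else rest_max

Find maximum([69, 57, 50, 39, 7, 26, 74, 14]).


maximum([69, 57, 50, 39, 7, 26, 74, 14]): compare 69 with maximum([57, 50, 39, 7, 26, 74, 14])
maximum([57, 50, 39, 7, 26, 74, 14]): compare 57 with maximum([50, 39, 7, 26, 74, 14])
maximum([50, 39, 7, 26, 74, 14]): compare 50 with maximum([39, 7, 26, 74, 14])
maximum([39, 7, 26, 74, 14]): compare 39 with maximum([7, 26, 74, 14])
maximum([7, 26, 74, 14]): compare 7 with maximum([26, 74, 14])
maximum([26, 74, 14]): compare 26 with maximum([74, 14])
maximum([74, 14]): compare 74 with maximum([14])
maximum([14]) = 14  (base case)
Compare 74 with 14 -> 74
Compare 26 with 74 -> 74
Compare 7 with 74 -> 74
Compare 39 with 74 -> 74
Compare 50 with 74 -> 74
Compare 57 with 74 -> 74
Compare 69 with 74 -> 74

74


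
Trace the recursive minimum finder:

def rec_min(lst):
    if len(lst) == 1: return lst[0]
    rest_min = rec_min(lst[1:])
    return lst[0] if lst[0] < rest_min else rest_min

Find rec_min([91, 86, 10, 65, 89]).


rec_min([91, 86, 10, 65, 89]): compare 91 with rec_min([86, 10, 65, 89])
rec_min([86, 10, 65, 89]): compare 86 with rec_min([10, 65, 89])
rec_min([10, 65, 89]): compare 10 with rec_min([65, 89])
rec_min([65, 89]): compare 65 with rec_min([89])
rec_min([89]) = 89  (base case)
Compare 65 with 89 -> 65
Compare 10 with 65 -> 10
Compare 86 with 10 -> 10
Compare 91 with 10 -> 10

10


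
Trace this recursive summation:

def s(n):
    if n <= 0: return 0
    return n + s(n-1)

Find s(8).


s(8)
= 8 + 7 + 6 + 5 + 4 + 3 + 2 + 1 + s(0)
= 8 + 7 + 6 + 5 + 4 + 3 + 2 + 1 + 0
= 36

36


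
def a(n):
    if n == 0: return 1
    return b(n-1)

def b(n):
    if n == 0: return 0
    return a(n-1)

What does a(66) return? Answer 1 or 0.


a(66) = b(65)
b(65) = a(64)
a(64) = b(63)
b(63) = a(62)
a(62) = b(61)
b(61) = a(60)
a(60) = b(59)
b(59) = a(58)
a(58) = b(57)
b(57) = a(56)
a(56) = b(55)
b(55) = a(54)
a(54) = b(53)
b(53) = a(52)
a(52) = b(51)
b(51) = a(50)
a(50) = b(49)
b(49) = a(48)
a(48) = b(47)
b(47) = a(46)
a(46) = b(45)
b(45) = a(44)
a(44) = b(43)
b(43) = a(42)
a(42) = b(41)
b(41) = a(40)
a(40) = b(39)
b(39) = a(38)
a(38) = b(37)
b(37) = a(36)
a(36) = b(35)
b(35) = a(34)
a(34) = b(33)
b(33) = a(32)
a(32) = b(31)
b(31) = a(30)
a(30) = b(29)
b(29) = a(28)
a(28) = b(27)
b(27) = a(26)
a(26) = b(25)
b(25) = a(24)
a(24) = b(23)
b(23) = a(22)
a(22) = b(21)
b(21) = a(20)
a(20) = b(19)
b(19) = a(18)
a(18) = b(17)
b(17) = a(16)
a(16) = b(15)
b(15) = a(14)
a(14) = b(13)
b(13) = a(12)
a(12) = b(11)
b(11) = a(10)
a(10) = b(9)
b(9) = a(8)
a(8) = b(7)
b(7) = a(6)
a(6) = b(5)
b(5) = a(4)
a(4) = b(3)
b(3) = a(2)
a(2) = b(1)
b(1) = a(0)
a(0) = 1  (base case)
Result: 1

1


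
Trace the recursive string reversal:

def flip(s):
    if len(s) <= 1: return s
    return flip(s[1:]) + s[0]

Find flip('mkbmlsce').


flip('mkbmlsce') = flip('kbmlsce') + 'm'
flip('kbmlsce') = flip('bmlsce') + 'k'
flip('bmlsce') = flip('mlsce') + 'b'
flip('mlsce') = flip('lsce') + 'm'
flip('lsce') = flip('sce') + 'l'
flip('sce') = flip('ce') + 's'
flip('ce') = flip('e') + 'c'
flip('e') = 'e'  (base case)
Concatenating: 'e' + 'c' + 's' + 'l' + 'm' + 'b' + 'k' + 'm' = 'ecslmbkm'

ecslmbkm


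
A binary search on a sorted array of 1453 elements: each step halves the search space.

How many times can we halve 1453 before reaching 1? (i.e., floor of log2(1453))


1453 / 2 = 726
726 / 2 = 363
363 / 2 = 181
181 / 2 = 90
90 / 2 = 45
45 / 2 = 22
22 / 2 = 11
11 / 2 = 5
5 / 2 = 2
2 / 2 = 1
Reached 1 after 10 halvings

10


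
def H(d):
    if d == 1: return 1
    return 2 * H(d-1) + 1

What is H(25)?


H(25) = 2 * H(24) + 1
H(24) = 2 * H(23) + 1
H(23) = 2 * H(22) + 1
H(22) = 2 * H(21) + 1
H(21) = 2 * H(20) + 1
H(20) = 2 * H(19) + 1
H(19) = 2 * H(18) + 1
H(18) = 2 * H(17) + 1
H(17) = 2 * H(16) + 1
H(16) = 2 * H(15) + 1
H(15) = 2 * H(14) + 1
H(14) = 2 * H(13) + 1
H(13) = 2 * H(12) + 1
H(12) = 2 * H(11) + 1
H(11) = 2 * H(10) + 1
H(10) = 2 * H(9) + 1
H(9) = 2 * H(8) + 1
H(8) = 2 * H(7) + 1
H(7) = 2 * H(6) + 1
H(6) = 2 * H(5) + 1
H(5) = 2 * H(4) + 1
H(4) = 2 * H(3) + 1
H(3) = 2 * H(2) + 1
H(2) = 2 * H(1) + 1
H(1) = 1  (base case)
H(2) = 2 * 1 + 1 = 3
H(3) = 2 * 3 + 1 = 7
H(4) = 2 * 7 + 1 = 15
H(5) = 2 * 15 + 1 = 31
H(6) = 2 * 31 + 1 = 63
H(7) = 2 * 63 + 1 = 127
H(8) = 2 * 127 + 1 = 255
H(9) = 2 * 255 + 1 = 511
H(10) = 2 * 511 + 1 = 1023
H(11) = 2 * 1023 + 1 = 2047
H(12) = 2 * 2047 + 1 = 4095
H(13) = 2 * 4095 + 1 = 8191
H(14) = 2 * 8191 + 1 = 16383
H(15) = 2 * 16383 + 1 = 32767
H(16) = 2 * 32767 + 1 = 65535
H(17) = 2 * 65535 + 1 = 131071
H(18) = 2 * 131071 + 1 = 262143
H(19) = 2 * 262143 + 1 = 524287
H(20) = 2 * 524287 + 1 = 1048575
H(21) = 2 * 1048575 + 1 = 2097151
H(22) = 2 * 2097151 + 1 = 4194303
H(23) = 2 * 4194303 + 1 = 8388607
H(24) = 2 * 8388607 + 1 = 16777215
H(25) = 2 * 16777215 + 1 = 33554431

33554431


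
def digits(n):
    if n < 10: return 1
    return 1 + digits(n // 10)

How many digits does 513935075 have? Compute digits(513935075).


digits(513935075) = 1 + digits(51393507)
digits(51393507) = 1 + digits(5139350)
digits(5139350) = 1 + digits(513935)
digits(513935) = 1 + digits(51393)
digits(51393) = 1 + digits(5139)
digits(5139) = 1 + digits(513)
digits(513) = 1 + digits(51)
digits(51) = 1 + digits(5)
digits(5) = 1  (base case: 5 < 10)
Unwinding: 1 + 1 + 1 + 1 + 1 + 1 + 1 + 1 + 1 = 9

9


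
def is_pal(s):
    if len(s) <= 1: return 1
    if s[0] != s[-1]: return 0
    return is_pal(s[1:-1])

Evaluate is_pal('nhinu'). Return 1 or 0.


is_pal('nhinu'): s[0]='n' != s[-1]='u' -> return 0
Result: 0 (not a palindrome)

0


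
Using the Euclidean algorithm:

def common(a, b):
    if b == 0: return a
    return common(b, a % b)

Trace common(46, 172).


common(46, 172) = common(172, 46)
common(172, 46) = common(46, 34)
common(46, 34) = common(34, 12)
common(34, 12) = common(12, 10)
common(12, 10) = common(10, 2)
common(10, 2) = common(2, 0)
common(2, 0) = 2  (base case)

2


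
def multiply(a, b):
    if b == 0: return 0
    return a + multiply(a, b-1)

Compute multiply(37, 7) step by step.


multiply(37, 7) = 37 + multiply(37, 6)
multiply(37, 6) = 37 + multiply(37, 5)
multiply(37, 5) = 37 + multiply(37, 4)
multiply(37, 4) = 37 + multiply(37, 3)
multiply(37, 3) = 37 + multiply(37, 2)
multiply(37, 2) = 37 + multiply(37, 1)
multiply(37, 1) = 37 + multiply(37, 0)
multiply(37, 0) = 0  (base case)
Total: 37 + 37 + 37 + 37 + 37 + 37 + 37 + 0 = 259

259


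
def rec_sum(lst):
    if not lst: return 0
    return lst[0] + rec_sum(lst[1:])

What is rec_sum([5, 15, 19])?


rec_sum([5, 15, 19]) = 5 + rec_sum([15, 19])
rec_sum([15, 19]) = 15 + rec_sum([19])
rec_sum([19]) = 19 + rec_sum([])
rec_sum([]) = 0  (base case)
Total: 5 + 15 + 19 + 0 = 39

39


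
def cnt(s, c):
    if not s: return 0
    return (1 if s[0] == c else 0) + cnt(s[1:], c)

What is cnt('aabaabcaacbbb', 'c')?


s[0]='a' != 'c' -> 0
s[0]='a' != 'c' -> 0
s[0]='b' != 'c' -> 0
s[0]='a' != 'c' -> 0
s[0]='a' != 'c' -> 0
s[0]='b' != 'c' -> 0
s[0]='c' == 'c' -> 1
s[0]='a' != 'c' -> 0
s[0]='a' != 'c' -> 0
s[0]='c' == 'c' -> 1
s[0]='b' != 'c' -> 0
s[0]='b' != 'c' -> 0
s[0]='b' != 'c' -> 0
Sum: 0 + 0 + 0 + 0 + 0 + 0 + 1 + 0 + 0 + 1 + 0 + 0 + 0 = 2

2


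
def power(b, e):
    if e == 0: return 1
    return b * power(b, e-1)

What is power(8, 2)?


power(8, 2)
= 8 * power(8, 1)
= 8 * 8 * power(8, 0)
= 8 * 8 * 1
= 64

64


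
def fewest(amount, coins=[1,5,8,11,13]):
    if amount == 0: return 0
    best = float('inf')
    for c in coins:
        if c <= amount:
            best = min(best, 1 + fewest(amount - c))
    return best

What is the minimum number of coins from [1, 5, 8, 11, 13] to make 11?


Building up with DP:
fewest(0) = 0
fewest(1) = min(1+fewest(0)=1+0=1) = 1
fewest(2) = min(1+fewest(1)=1+1=2) = 2
fewest(3) = min(1+fewest(2)=1+2=3) = 3
fewest(4) = min(1+fewest(3)=1+3=4) = 4
fewest(5) = min(1+fewest(4)=1+4=5, 1+fewest(0)=1+0=1) = 1
fewest(6) = min(1+fewest(5)=1+1=2, 1+fewest(1)=1+1=2) = 2
fewest(7) = min(1+fewest(6)=1+2=3, 1+fewest(2)=1+2=3) = 3
fewest(8) = min(1+fewest(7)=1+3=4, 1+fewest(3)=1+3=4, 1+fewest(0)=1+0=1) = 1
fewest(9) = min(1+fewest(8)=1+1=2, 1+fewest(4)=1+4=5, 1+fewest(1)=1+1=2) = 2
fewest(10) = min(1+fewest(9)=1+2=3, 1+fewest(5)=1+1=2, 1+fewest(2)=1+2=3) = 2
fewest(11) = min(1+fewest(10)=1+2=3, 1+fewest(6)=1+2=3, 1+fewest(3)=1+3=4, 1+fewest(0)=1+0=1) = 1

1


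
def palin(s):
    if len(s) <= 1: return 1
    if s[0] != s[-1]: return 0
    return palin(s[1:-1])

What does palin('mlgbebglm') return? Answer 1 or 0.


palin('mlgbebglm'): s[0]='m' == s[-1]='m' -> check palin('lgbebgl')
palin('lgbebgl'): s[0]='l' == s[-1]='l' -> check palin('gbebg')
palin('gbebg'): s[0]='g' == s[-1]='g' -> check palin('beb')
palin('beb'): s[0]='b' == s[-1]='b' -> check palin('e')
palin('e'): len <= 1 -> return 1  (base case)
Result: 1 (palindrome)

1


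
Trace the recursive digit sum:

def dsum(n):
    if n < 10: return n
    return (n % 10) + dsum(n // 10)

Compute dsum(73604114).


dsum(73604114) = 4 + dsum(7360411)
dsum(7360411) = 1 + dsum(736041)
dsum(736041) = 1 + dsum(73604)
dsum(73604) = 4 + dsum(7360)
dsum(7360) = 0 + dsum(736)
dsum(736) = 6 + dsum(73)
dsum(73) = 3 + dsum(7)
dsum(7) = 7  (base case)
Total: 4 + 1 + 1 + 4 + 0 + 6 + 3 + 7 = 26

26


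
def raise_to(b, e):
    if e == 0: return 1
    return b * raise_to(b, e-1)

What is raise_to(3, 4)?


raise_to(3, 4)
= 3 * raise_to(3, 3)
= 3 * 3 * raise_to(3, 2)
= 3 * 3 * 3 * raise_to(3, 1)
= 3 * 3 * 3 * 3 * raise_to(3, 0)
= 3 * 3 * 3 * 3 * 1
= 81

81


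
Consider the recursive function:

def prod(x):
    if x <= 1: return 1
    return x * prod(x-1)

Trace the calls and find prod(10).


prod(10)
= 10 * prod(9)
= 10 * 9 * prod(8)
= 10 * 9 * 8 * prod(7)
= 10 * 9 * 8 * 7 * prod(6)
= 10 * 9 * 8 * 7 * 6 * prod(5)
= 10 * 9 * 8 * 7 * 6 * 5 * prod(4)
= 10 * 9 * 8 * 7 * 6 * 5 * 4 * prod(3)
= 10 * 9 * 8 * 7 * 6 * 5 * 4 * 3 * prod(2)
= 10 * 9 * 8 * 7 * 6 * 5 * 4 * 3 * 2 * prod(1)
= 10 * 9 * 8 * 7 * 6 * 5 * 4 * 3 * 2 * 1
= 3628800

3628800


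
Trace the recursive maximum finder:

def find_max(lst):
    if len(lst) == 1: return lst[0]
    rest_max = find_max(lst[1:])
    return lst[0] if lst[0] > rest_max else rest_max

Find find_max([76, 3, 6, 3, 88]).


find_max([76, 3, 6, 3, 88]): compare 76 with find_max([3, 6, 3, 88])
find_max([3, 6, 3, 88]): compare 3 with find_max([6, 3, 88])
find_max([6, 3, 88]): compare 6 with find_max([3, 88])
find_max([3, 88]): compare 3 with find_max([88])
find_max([88]) = 88  (base case)
Compare 3 with 88 -> 88
Compare 6 with 88 -> 88
Compare 3 with 88 -> 88
Compare 76 with 88 -> 88

88


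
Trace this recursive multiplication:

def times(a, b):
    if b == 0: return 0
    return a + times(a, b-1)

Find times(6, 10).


times(6, 10) = 6 + times(6, 9)
times(6, 9) = 6 + times(6, 8)
times(6, 8) = 6 + times(6, 7)
times(6, 7) = 6 + times(6, 6)
times(6, 6) = 6 + times(6, 5)
times(6, 5) = 6 + times(6, 4)
times(6, 4) = 6 + times(6, 3)
times(6, 3) = 6 + times(6, 2)
times(6, 2) = 6 + times(6, 1)
times(6, 1) = 6 + times(6, 0)
times(6, 0) = 0  (base case)
Total: 6 + 6 + 6 + 6 + 6 + 6 + 6 + 6 + 6 + 6 + 0 = 60

60


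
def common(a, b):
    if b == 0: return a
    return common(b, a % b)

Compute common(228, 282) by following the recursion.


common(228, 282) = common(282, 228)
common(282, 228) = common(228, 54)
common(228, 54) = common(54, 12)
common(54, 12) = common(12, 6)
common(12, 6) = common(6, 0)
common(6, 0) = 6  (base case)

6


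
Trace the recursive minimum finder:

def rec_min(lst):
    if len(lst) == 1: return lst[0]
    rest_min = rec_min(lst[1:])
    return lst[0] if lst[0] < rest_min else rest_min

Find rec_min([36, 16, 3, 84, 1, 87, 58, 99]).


rec_min([36, 16, 3, 84, 1, 87, 58, 99]): compare 36 with rec_min([16, 3, 84, 1, 87, 58, 99])
rec_min([16, 3, 84, 1, 87, 58, 99]): compare 16 with rec_min([3, 84, 1, 87, 58, 99])
rec_min([3, 84, 1, 87, 58, 99]): compare 3 with rec_min([84, 1, 87, 58, 99])
rec_min([84, 1, 87, 58, 99]): compare 84 with rec_min([1, 87, 58, 99])
rec_min([1, 87, 58, 99]): compare 1 with rec_min([87, 58, 99])
rec_min([87, 58, 99]): compare 87 with rec_min([58, 99])
rec_min([58, 99]): compare 58 with rec_min([99])
rec_min([99]) = 99  (base case)
Compare 58 with 99 -> 58
Compare 87 with 58 -> 58
Compare 1 with 58 -> 1
Compare 84 with 1 -> 1
Compare 3 with 1 -> 1
Compare 16 with 1 -> 1
Compare 36 with 1 -> 1

1


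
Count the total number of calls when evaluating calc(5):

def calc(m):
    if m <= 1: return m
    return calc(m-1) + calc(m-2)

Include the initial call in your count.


Let C(n) = total calls for calc(n)
C(0) = 1, C(1) = 1
C(2) = 1 + C(1) + C(0) = 1 + 1 + 1 = 3
C(3) = 1 + C(2) + C(1) = 1 + 3 + 1 = 5
C(4) = 1 + C(3) + C(2) = 1 + 5 + 3 = 9
C(5) = 1 + C(4) + C(3) = 1 + 9 + 5 = 15

15


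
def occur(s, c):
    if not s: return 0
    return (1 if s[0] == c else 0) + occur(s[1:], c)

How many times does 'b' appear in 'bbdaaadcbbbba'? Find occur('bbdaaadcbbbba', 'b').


s[0]='b' == 'b' -> 1
s[0]='b' == 'b' -> 1
s[0]='d' != 'b' -> 0
s[0]='a' != 'b' -> 0
s[0]='a' != 'b' -> 0
s[0]='a' != 'b' -> 0
s[0]='d' != 'b' -> 0
s[0]='c' != 'b' -> 0
s[0]='b' == 'b' -> 1
s[0]='b' == 'b' -> 1
s[0]='b' == 'b' -> 1
s[0]='b' == 'b' -> 1
s[0]='a' != 'b' -> 0
Sum: 1 + 1 + 0 + 0 + 0 + 0 + 0 + 0 + 1 + 1 + 1 + 1 + 0 = 6

6


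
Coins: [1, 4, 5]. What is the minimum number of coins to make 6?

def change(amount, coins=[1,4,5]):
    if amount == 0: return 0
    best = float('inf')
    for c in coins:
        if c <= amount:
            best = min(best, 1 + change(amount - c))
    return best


Building up with DP:
change(0) = 0
change(1) = min(1+change(0)=1+0=1) = 1
change(2) = min(1+change(1)=1+1=2) = 2
change(3) = min(1+change(2)=1+2=3) = 3
change(4) = min(1+change(3)=1+3=4, 1+change(0)=1+0=1) = 1
change(5) = min(1+change(4)=1+1=2, 1+change(1)=1+1=2, 1+change(0)=1+0=1) = 1
change(6) = min(1+change(5)=1+1=2, 1+change(2)=1+2=3, 1+change(1)=1+1=2) = 2

2


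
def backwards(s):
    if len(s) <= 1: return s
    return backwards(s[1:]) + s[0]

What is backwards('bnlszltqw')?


backwards('bnlszltqw') = backwards('nlszltqw') + 'b'
backwards('nlszltqw') = backwards('lszltqw') + 'n'
backwards('lszltqw') = backwards('szltqw') + 'l'
backwards('szltqw') = backwards('zltqw') + 's'
backwards('zltqw') = backwards('ltqw') + 'z'
backwards('ltqw') = backwards('tqw') + 'l'
backwards('tqw') = backwards('qw') + 't'
backwards('qw') = backwards('w') + 'q'
backwards('w') = 'w'  (base case)
Concatenating: 'w' + 'q' + 't' + 'l' + 'z' + 's' + 'l' + 'n' + 'b' = 'wqtlzslnb'

wqtlzslnb


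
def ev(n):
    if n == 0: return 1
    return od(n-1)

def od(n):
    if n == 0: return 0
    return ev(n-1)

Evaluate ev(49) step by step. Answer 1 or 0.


ev(49) = od(48)
od(48) = ev(47)
ev(47) = od(46)
od(46) = ev(45)
ev(45) = od(44)
od(44) = ev(43)
ev(43) = od(42)
od(42) = ev(41)
ev(41) = od(40)
od(40) = ev(39)
ev(39) = od(38)
od(38) = ev(37)
ev(37) = od(36)
od(36) = ev(35)
ev(35) = od(34)
od(34) = ev(33)
ev(33) = od(32)
od(32) = ev(31)
ev(31) = od(30)
od(30) = ev(29)
ev(29) = od(28)
od(28) = ev(27)
ev(27) = od(26)
od(26) = ev(25)
ev(25) = od(24)
od(24) = ev(23)
ev(23) = od(22)
od(22) = ev(21)
ev(21) = od(20)
od(20) = ev(19)
ev(19) = od(18)
od(18) = ev(17)
ev(17) = od(16)
od(16) = ev(15)
ev(15) = od(14)
od(14) = ev(13)
ev(13) = od(12)
od(12) = ev(11)
ev(11) = od(10)
od(10) = ev(9)
ev(9) = od(8)
od(8) = ev(7)
ev(7) = od(6)
od(6) = ev(5)
ev(5) = od(4)
od(4) = ev(3)
ev(3) = od(2)
od(2) = ev(1)
ev(1) = od(0)
od(0) = 0  (base case)
Result: 0

0


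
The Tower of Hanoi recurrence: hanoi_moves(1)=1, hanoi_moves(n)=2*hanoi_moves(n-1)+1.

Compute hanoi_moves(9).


hanoi_moves(9) = 2 * hanoi_moves(8) + 1
hanoi_moves(8) = 2 * hanoi_moves(7) + 1
hanoi_moves(7) = 2 * hanoi_moves(6) + 1
hanoi_moves(6) = 2 * hanoi_moves(5) + 1
hanoi_moves(5) = 2 * hanoi_moves(4) + 1
hanoi_moves(4) = 2 * hanoi_moves(3) + 1
hanoi_moves(3) = 2 * hanoi_moves(2) + 1
hanoi_moves(2) = 2 * hanoi_moves(1) + 1
hanoi_moves(1) = 1  (base case)
hanoi_moves(2) = 2 * 1 + 1 = 3
hanoi_moves(3) = 2 * 3 + 1 = 7
hanoi_moves(4) = 2 * 7 + 1 = 15
hanoi_moves(5) = 2 * 15 + 1 = 31
hanoi_moves(6) = 2 * 31 + 1 = 63
hanoi_moves(7) = 2 * 63 + 1 = 127
hanoi_moves(8) = 2 * 127 + 1 = 255
hanoi_moves(9) = 2 * 255 + 1 = 511

511


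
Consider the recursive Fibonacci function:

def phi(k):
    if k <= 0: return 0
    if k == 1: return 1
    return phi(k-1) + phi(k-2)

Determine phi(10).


Computing phi(10) bottom-up:
phi(0) = 0
phi(1) = 1
phi(2) = phi(1) + phi(0) = 1 + 0 = 1
phi(3) = phi(2) + phi(1) = 1 + 1 = 2
phi(4) = phi(3) + phi(2) = 2 + 1 = 3
phi(5) = phi(4) + phi(3) = 3 + 2 = 5
phi(6) = phi(5) + phi(4) = 5 + 3 = 8
phi(7) = phi(6) + phi(5) = 8 + 5 = 13
phi(8) = phi(7) + phi(6) = 13 + 8 = 21
phi(9) = phi(8) + phi(7) = 21 + 13 = 34
phi(10) = phi(9) + phi(8) = 34 + 21 = 55

55


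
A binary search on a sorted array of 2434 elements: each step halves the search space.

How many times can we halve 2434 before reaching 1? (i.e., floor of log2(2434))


2434 / 2 = 1217
1217 / 2 = 608
608 / 2 = 304
304 / 2 = 152
152 / 2 = 76
76 / 2 = 38
38 / 2 = 19
19 / 2 = 9
9 / 2 = 4
4 / 2 = 2
2 / 2 = 1
Reached 1 after 11 halvings

11


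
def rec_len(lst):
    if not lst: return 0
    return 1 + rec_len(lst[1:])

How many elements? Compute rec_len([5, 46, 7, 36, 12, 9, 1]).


rec_len([5, 46, 7, 36, 12, 9, 1]) = 1 + rec_len([46, 7, 36, 12, 9, 1])
rec_len([46, 7, 36, 12, 9, 1]) = 1 + rec_len([7, 36, 12, 9, 1])
rec_len([7, 36, 12, 9, 1]) = 1 + rec_len([36, 12, 9, 1])
rec_len([36, 12, 9, 1]) = 1 + rec_len([12, 9, 1])
rec_len([12, 9, 1]) = 1 + rec_len([9, 1])
rec_len([9, 1]) = 1 + rec_len([1])
rec_len([1]) = 1 + rec_len([])
rec_len([]) = 0  (base case)
Unwinding: 1 + 1 + 1 + 1 + 1 + 1 + 1 + 0 = 7

7


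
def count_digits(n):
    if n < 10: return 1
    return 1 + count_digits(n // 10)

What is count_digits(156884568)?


count_digits(156884568) = 1 + count_digits(15688456)
count_digits(15688456) = 1 + count_digits(1568845)
count_digits(1568845) = 1 + count_digits(156884)
count_digits(156884) = 1 + count_digits(15688)
count_digits(15688) = 1 + count_digits(1568)
count_digits(1568) = 1 + count_digits(156)
count_digits(156) = 1 + count_digits(15)
count_digits(15) = 1 + count_digits(1)
count_digits(1) = 1  (base case: 1 < 10)
Unwinding: 1 + 1 + 1 + 1 + 1 + 1 + 1 + 1 + 1 = 9

9
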